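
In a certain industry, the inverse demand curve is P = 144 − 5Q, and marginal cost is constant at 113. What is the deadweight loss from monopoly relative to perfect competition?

Under competition P = MC = 113, so Q = (144 − 113)/5 = 6.2.
A monopolist chooses Q where MR = MC. MR = 144 − 10Q; setting this equal to 113 gives Q = 3.1 and P = 128.5.
DWL is the triangle between Q = 3.1 and Q = 6.2: ½·(6.2 − 3.1)·(128.5 − 113) = 24.025.

DWL = 24.025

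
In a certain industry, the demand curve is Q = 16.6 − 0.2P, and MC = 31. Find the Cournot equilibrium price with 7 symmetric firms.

Inverting demand: P = 83 − 5Q.
With 7 symmetric Cournot firms, each firm's FOC gives 83 − 40q = 31, so q = 1.3, Q = 7·1.3 = 9.1, and P = 37.5.

P = 37.5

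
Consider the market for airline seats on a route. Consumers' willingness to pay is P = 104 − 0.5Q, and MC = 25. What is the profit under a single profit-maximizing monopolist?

Profit = 3120.5

A monopolist chooses Q where MR = MC. MR = 104 − Q; setting this equal to 25 gives Q = 79 and P = 64.5.
Profit = (64.5 − 25)·79 = 3120.5.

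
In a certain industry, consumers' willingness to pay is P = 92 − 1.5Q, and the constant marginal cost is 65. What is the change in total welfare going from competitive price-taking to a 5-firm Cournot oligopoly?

Under competition P = MC = 65, so Q = (92 − 65)/1.5 = 18.
CS = ½·(92 − 65)·18 = 243; PS = (65 − 65)·18 = 0; TS = 243.
In a 5-firm Cournot equilibrium, symmetry and the first-order condition give q = (92 − 65)/(9) = 3. So Q = 15 and P = 69.5.
CS = ½·(92 − 69.5)·15 = 168.75; PS = (69.5 − 65)·15 = 67.5; TS = 236.25.
Change in total welfare: 236.25 − 243 = −6.75.

TS falls by 6.75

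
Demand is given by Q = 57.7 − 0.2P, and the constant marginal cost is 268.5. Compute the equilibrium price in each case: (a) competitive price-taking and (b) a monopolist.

Competition: P = 268.5; Monopoly: P = 278.5

Inverting demand: P = 288.5 − 5Q.
Perfect competition: P = MC = 268.5, so 288.5 − 5Q = 268.5 and Q = 4.
The monopolist equates marginal revenue to marginal cost: 288.5 − 10Q = 268.5, so Q = 2. From demand, P = 278.5.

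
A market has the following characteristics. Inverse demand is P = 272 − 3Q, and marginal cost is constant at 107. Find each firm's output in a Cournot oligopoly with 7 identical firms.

With 7 symmetric Cournot firms, each firm's FOC gives 272 − 24q = 107, so q = 6.875, Q = 7·6.875 = 48.125, and P = 127.625.

q_i = 6.875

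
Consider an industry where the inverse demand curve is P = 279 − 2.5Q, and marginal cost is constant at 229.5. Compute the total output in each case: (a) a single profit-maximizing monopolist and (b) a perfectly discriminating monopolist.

The monopolist equates marginal revenue to marginal cost: 279 − 5Q = 229.5, so Q = 9.9. From demand, P = 254.25.
With perfect price discrimination, output is the efficient level Q = 19.8 (where demand meets MC), but every buyer pays their willingness to pay: CS = 0 and PS = total surplus.

Monopoly: Q = 9.9; Perfect PD: Q = 19.8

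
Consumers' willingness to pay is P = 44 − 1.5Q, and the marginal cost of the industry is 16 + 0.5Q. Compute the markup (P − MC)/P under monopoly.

Monopoly sets MR = MC: 44 − 3Q = 16 + 0.5Q ⇒ Q = 8, P = 44 − 1.5·8 = 32.
Lerner index = (P − MC)/P = (32 − 20)/32 = 0.375.

Lerner index = 0.375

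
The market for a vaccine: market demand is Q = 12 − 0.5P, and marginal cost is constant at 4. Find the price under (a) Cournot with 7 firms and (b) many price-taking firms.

Inverting demand: P = 24 − 2Q.
Cournot with 7 identical firms: the symmetric best-response condition is 24 − 16q = 4. Each firm produces q = 1.25, total output Q = 8.75, price P = 6.5.
Perfect competition: P = MC = 4, so 24 − 2Q = 4 and Q = 10.

Cournot: P = 6.5; Competition: P = 4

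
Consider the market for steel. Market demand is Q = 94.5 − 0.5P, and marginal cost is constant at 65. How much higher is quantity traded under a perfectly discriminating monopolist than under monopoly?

Inverting demand: P = 189 − 2Q.
The monopolist equates marginal revenue to marginal cost: 189 − 4Q = 65, so Q = 31. From demand, P = 127.
With perfect price discrimination, output is the efficient level Q = 62 (where demand meets MC), but every buyer pays their willingness to pay: CS = 0 and PS = total surplus.
Change in quantity traded: 62 − 31 = 31.

Q rises by 31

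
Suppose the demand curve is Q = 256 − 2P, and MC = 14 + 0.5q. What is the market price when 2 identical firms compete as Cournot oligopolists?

Inverting demand: P = 128 − 0.5Q.
In a 2-firm Cournot equilibrium, symmetry and the first-order condition give q = (128 − 14)/(2) = 57. So Q = 114 and P = 71.

P = 71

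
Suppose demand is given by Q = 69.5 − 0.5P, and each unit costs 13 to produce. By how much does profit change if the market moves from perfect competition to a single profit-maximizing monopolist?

Inverting demand: P = 139 − 2Q.
Competitive firms price at marginal cost: P = 13, giving Q = 63.
Profit = (13 − 13)·63 = 0.
The monopolist equates marginal revenue to marginal cost: 139 − 4Q = 13, so Q = 31.5. From demand, P = 76.
Profit = (76 − 13)·31.5 = 1984.5.
Change in profit: 1984.5 − 0 = 1984.5.

Profit rises by 1984.5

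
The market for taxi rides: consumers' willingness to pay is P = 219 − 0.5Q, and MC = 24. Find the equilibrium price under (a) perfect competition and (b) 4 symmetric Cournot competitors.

Competition: P = 24; Cournot: P = 63

Competitive firms price at marginal cost: P = 24, giving Q = 390.
Cournot with 4 identical firms: the symmetric best-response condition is 219 − 2.5q = 24. Each firm produces q = 78, total output Q = 312, price P = 63.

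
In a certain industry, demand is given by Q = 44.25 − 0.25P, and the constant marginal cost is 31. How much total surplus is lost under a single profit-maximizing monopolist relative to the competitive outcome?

DWL = 666.125

Inverting demand: P = 177 − 4Q.
Perfect competition: P = MC = 31, so 177 − 4Q = 31 and Q = 36.5.
A monopolist chooses Q where MR = MC. MR = 177 − 8Q; setting this equal to 31 gives Q = 18.25 and P = 104.
DWL is the triangle between Q = 18.25 and Q = 36.5: ½·(36.5 − 18.25)·(104 − 31) = 666.125.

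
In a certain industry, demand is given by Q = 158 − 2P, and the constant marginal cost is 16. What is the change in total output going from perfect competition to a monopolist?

Inverting demand: P = 79 − 0.5Q.
Perfect competition: P = MC = 16, so 79 − 0.5Q = 16 and Q = 126.
Monopoly sets MR = MC: 79 − Q = 16 ⇒ Q = 63, P = 79 − 0.5·63 = 47.5.
Change in total output: 63 − 126 = −63.

Q falls by 63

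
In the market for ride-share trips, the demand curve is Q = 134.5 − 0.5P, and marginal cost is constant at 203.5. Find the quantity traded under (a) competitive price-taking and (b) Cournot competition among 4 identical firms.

Competition: Q = 32.75; Cournot: Q = 26.2

Inverting demand: P = 269 − 2Q.
Competitive firms price at marginal cost: P = 203.5, giving Q = 32.75.
With 4 symmetric Cournot firms, each firm's FOC gives 269 − 10q = 203.5, so q = 6.55, Q = 4·6.55 = 26.2, and P = 216.6.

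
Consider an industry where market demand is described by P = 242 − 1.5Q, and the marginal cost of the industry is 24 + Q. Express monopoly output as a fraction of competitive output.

A monopolist chooses Q where MR = MC. MR = 242 − 3Q; setting this equal to 24 + Q gives Q = 54.5 and P = 160.25.
Under competition P = MC: 242 − 1.5Q = 24 + Q ⇒ Q = 87.2, P = 111.2.
Ratio Q_m/Q_c = 54.5/87.2 = 0.625.

Q_m/Q_c = 0.625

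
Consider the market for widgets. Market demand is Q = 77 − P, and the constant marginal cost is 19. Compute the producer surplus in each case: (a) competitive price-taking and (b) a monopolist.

Competition: PS = 0; Monopoly: PS = 841

Inverting demand: P = 77 − Q.
Perfect competition: P = MC = 19, so 77 − Q = 19 and Q = 58.
PS = (19 − 19)·58 = 0.
The monopolist equates marginal revenue to marginal cost: 77 − 2Q = 19, so Q = 29. From demand, P = 48.
PS = (48 − 19)·29 = 841.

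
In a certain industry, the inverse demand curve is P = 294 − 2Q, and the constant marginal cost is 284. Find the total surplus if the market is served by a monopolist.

TS = 18.75

A monopolist chooses Q where MR = MC. MR = 294 − 4Q; setting this equal to 284 gives Q = 2.5 and P = 289.
CS = ½·(294 − 289)·2.5 = 6.25; PS = (289 − 284)·2.5 = 12.5; TS = 18.75.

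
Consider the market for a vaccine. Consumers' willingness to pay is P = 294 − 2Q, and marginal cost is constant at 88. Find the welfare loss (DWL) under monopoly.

DWL = 2652.25

Under competition P = MC = 88, so Q = (294 − 88)/2 = 103.
The monopolist equates marginal revenue to marginal cost: 294 − 4Q = 88, so Q = 51.5. From demand, P = 191.
DWL is the triangle between Q = 51.5 and Q = 103: ½·(103 − 51.5)·(191 − 88) = 2652.25.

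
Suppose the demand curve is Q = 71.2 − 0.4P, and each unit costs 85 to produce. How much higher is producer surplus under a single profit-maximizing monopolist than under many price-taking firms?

PS rises by 864.9

Inverting demand: P = 178 − 2.5Q.
Perfect competition: P = MC = 85, so 178 − 2.5Q = 85 and Q = 37.2.
PS = (85 − 85)·37.2 = 0.
Monopoly sets MR = MC: 178 − 5Q = 85 ⇒ Q = 18.6, P = 178 − 2.5·18.6 = 131.5.
PS = (131.5 − 85)·18.6 = 864.9.
Change in producer surplus: 864.9 − 0 = 864.9.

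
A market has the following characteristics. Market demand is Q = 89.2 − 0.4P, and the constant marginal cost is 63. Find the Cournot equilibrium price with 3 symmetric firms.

Inverting demand: P = 223 − 2.5Q.
With 3 symmetric Cournot firms, each firm's FOC gives 223 − 10q = 63, so q = 16, Q = 3·16 = 48, and P = 103.

P = 103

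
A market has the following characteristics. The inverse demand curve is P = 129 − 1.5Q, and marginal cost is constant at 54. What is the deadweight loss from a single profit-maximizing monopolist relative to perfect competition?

Perfect competition: P = MC = 54, so 129 − 1.5Q = 54 and Q = 50.
Monopoly sets MR = MC: 129 − 3Q = 54 ⇒ Q = 25, P = 129 − 1.5·25 = 91.5.
DWL is the triangle between Q = 25 and Q = 50: ½·(50 − 25)·(91.5 − 54) = 468.75.

DWL = 468.75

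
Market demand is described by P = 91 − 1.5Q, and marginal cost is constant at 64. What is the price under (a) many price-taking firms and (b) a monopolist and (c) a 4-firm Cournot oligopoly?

Competition: P = 64; Monopoly: P = 77.5; Cournot: P = 69.4

Perfect competition: P = MC = 64, so 91 − 1.5Q = 64 and Q = 18.
Monopoly sets MR = MC: 91 − 3Q = 64 ⇒ Q = 9, P = 91 − 1.5·9 = 77.5.
In a 4-firm Cournot equilibrium, symmetry and the first-order condition give q = (91 − 64)/(7.5) = 3.6. So Q = 14.4 and P = 69.4.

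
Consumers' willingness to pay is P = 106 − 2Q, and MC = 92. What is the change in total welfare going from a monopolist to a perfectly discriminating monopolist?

Total welfare rises by 12.25

A monopolist chooses Q where MR = MC. MR = 106 − 4Q; setting this equal to 92 gives Q = 3.5 and P = 99.
CS = ½·(106 − 99)·3.5 = 12.25; PS = (99 − 92)·3.5 = 24.5; TS = 36.75.
Under first-degree price discrimination the firm charges each unit its demand price and produces up to where P = MC, i.e. Q = 7. Consumer surplus is zero; producer surplus equals total surplus.
TS = 49 (equal to competitive TS).
Change in total welfare: 49 − 36.75 = 12.25.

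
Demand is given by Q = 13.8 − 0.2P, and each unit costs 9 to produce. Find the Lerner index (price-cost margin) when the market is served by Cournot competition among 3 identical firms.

Inverting demand: P = 69 − 5Q.
With 3 symmetric Cournot firms, each firm's FOC gives 69 − 20q = 9, so q = 3, Q = 3·3 = 9, and P = 24.
Lerner index = (P − MC)/P = (24 − 9)/24 = 0.625.

Lerner index = 0.625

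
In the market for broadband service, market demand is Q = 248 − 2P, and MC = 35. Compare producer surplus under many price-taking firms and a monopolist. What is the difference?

Producer surplus rises by 3960.5

Inverting demand: P = 124 − 0.5Q.
Under competition P = MC = 35, so Q = (124 − 35)/0.5 = 178.
PS = (35 − 35)·178 = 0.
Monopoly sets MR = MC: 124 − Q = 35 ⇒ Q = 89, P = 124 − 0.5·89 = 79.5.
PS = (79.5 − 35)·89 = 3960.5.
Change in producer surplus: 3960.5 − 0 = 3960.5.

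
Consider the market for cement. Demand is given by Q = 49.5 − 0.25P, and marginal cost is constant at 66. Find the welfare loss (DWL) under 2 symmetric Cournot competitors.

Inverting demand: P = 198 − 4Q.
Perfect competition: P = MC = 66, so 198 − 4Q = 66 and Q = 33.
In a 2-firm Cournot equilibrium, symmetry and the first-order condition give q = (198 − 66)/(12) = 11. So Q = 22 and P = 110.
DWL is the triangle between Q = 22 and Q = 33: ½·(33 − 22)·(110 − 66) = 242.

DWL = 242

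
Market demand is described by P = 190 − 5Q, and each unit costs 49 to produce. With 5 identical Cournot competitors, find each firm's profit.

π_i = 110.45

With 5 symmetric Cournot firms, each firm's FOC gives 190 − 30q = 49, so q = 4.7, Q = 5·4.7 = 23.5, and P = 72.5.
Each firm's profit = (72.5 − 49)·4.7 = 110.45.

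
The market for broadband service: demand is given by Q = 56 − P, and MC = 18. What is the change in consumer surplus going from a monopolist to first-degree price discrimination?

Inverting demand: P = 56 − Q.
A monopolist chooses Q where MR = MC. MR = 56 − 2Q; setting this equal to 18 gives Q = 19 and P = 37.
CS = ½·(56 − 37)·19 = 180.5.
With perfect price discrimination, output is the efficient level Q = 38 (where demand meets MC), but every buyer pays their willingness to pay: CS = 0 and PS = total surplus.
CS = 0.
Change in consumer surplus: 0 − 180.5 = −180.5.

Consumer surplus falls by 180.5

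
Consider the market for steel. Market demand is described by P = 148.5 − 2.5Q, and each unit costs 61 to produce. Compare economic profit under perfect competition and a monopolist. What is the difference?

Perfect competition: P = MC = 61, so 148.5 − 2.5Q = 61 and Q = 35.
Profit = (61 − 61)·35 = 0.
The monopolist equates marginal revenue to marginal cost: 148.5 − 5Q = 61, so Q = 17.5. From demand, P = 104.75.
Profit = (104.75 − 61)·17.5 = 765.625.
Change in economic profit: 765.625 − 0 = 765.625.

π rises by 765.625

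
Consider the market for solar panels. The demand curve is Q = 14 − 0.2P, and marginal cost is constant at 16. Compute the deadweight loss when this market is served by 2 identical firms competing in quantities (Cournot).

DWL = 32.4

Inverting demand: P = 70 − 5Q.
Competitive firms price at marginal cost: P = 16, giving Q = 10.8.
Cournot with 2 identical firms: the symmetric best-response condition is 70 − 15q = 16. Each firm produces q = 3.6, total output Q = 7.2, price P = 34.
DWL is the triangle between Q = 7.2 and Q = 10.8: ½·(10.8 − 7.2)·(34 − 16) = 32.4.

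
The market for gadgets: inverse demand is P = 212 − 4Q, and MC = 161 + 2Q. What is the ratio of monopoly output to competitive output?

A monopolist chooses Q where MR = MC. MR = 212 − 8Q; setting this equal to 161 + 2Q gives Q = 5.1 and P = 191.6.
Competitive equilibrium sets price equal to marginal cost: 212 − 4Q = 161 + 2Q, so Q = 8.5 and P = 178.
Ratio Q_m/Q_c = 5.1/8.5 = 0.6.

Q_m/Q_c = 0.6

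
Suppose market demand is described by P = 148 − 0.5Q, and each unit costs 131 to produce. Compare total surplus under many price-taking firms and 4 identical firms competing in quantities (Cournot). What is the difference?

Total surplus falls by 11.56

Competitive firms price at marginal cost: P = 131, giving Q = 34.
CS = ½·(148 − 131)·34 = 289; PS = (131 − 131)·34 = 0; TS = 289.
In a 4-firm Cournot equilibrium, symmetry and the first-order condition give q = (148 − 131)/(2.5) = 6.8. So Q = 27.2 and P = 134.4.
CS = ½·(148 − 134.4)·27.2 = 184.96; PS = (134.4 − 131)·27.2 = 92.48; TS = 277.44.
Change in total surplus: 277.44 − 289 = −11.56.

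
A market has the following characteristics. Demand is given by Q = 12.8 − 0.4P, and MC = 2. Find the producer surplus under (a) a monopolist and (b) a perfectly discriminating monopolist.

Inverting demand: P = 32 − 2.5Q.
The monopolist equates marginal revenue to marginal cost: 32 − 5Q = 2, so Q = 6. From demand, P = 17.
PS = (17 − 2)·6 = 90.
Under first-degree price discrimination the firm charges each unit its demand price and produces up to where P = MC, i.e. Q = 12. Consumer surplus is zero; producer surplus equals total surplus.
PS = ½·(32 − 2)·12 = 180.

Monopoly: PS = 90; Perfect PD: PS = 180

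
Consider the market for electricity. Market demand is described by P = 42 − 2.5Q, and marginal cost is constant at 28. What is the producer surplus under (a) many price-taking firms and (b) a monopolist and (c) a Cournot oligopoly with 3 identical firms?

Competition: PS = 0; Monopoly: PS = 19.6; Cournot: PS = 14.7

Under competition P = MC = 28, so Q = (42 − 28)/2.5 = 5.6.
PS = (28 − 28)·5.6 = 0.
The monopolist equates marginal revenue to marginal cost: 42 − 5Q = 28, so Q = 2.8. From demand, P = 35.
PS = (35 − 28)·2.8 = 19.6.
In a 3-firm Cournot equilibrium, symmetry and the first-order condition give q = (42 − 28)/(10) = 1.4. So Q = 4.2 and P = 31.5.
PS = (31.5 − 28)·4.2 = 14.7.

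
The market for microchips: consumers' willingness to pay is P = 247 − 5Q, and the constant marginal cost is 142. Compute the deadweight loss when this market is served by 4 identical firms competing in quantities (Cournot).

DWL = 44.1

Under competition P = MC = 142, so Q = (247 − 142)/5 = 21.
Cournot with 4 identical firms: the symmetric best-response condition is 247 − 25q = 142. Each firm produces q = 4.2, total output Q = 16.8, price P = 163.
DWL is the triangle between Q = 16.8 and Q = 21: ½·(21 − 16.8)·(163 − 142) = 44.1.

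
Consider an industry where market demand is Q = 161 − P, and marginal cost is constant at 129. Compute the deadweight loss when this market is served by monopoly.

Inverting demand: P = 161 − Q.
Perfect competition: P = MC = 129, so 161 − Q = 129 and Q = 32.
The monopolist equates marginal revenue to marginal cost: 161 − 2Q = 129, so Q = 16. From demand, P = 145.
DWL is the triangle between Q = 16 and Q = 32: ½·(32 − 16)·(145 − 129) = 128.

DWL = 128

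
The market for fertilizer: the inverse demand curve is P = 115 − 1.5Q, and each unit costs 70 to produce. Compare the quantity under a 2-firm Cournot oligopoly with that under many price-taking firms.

Cournot: Q = 20; Competition: Q = 30

Cournot with 2 identical firms: the symmetric best-response condition is 115 − 4.5q = 70. Each firm produces q = 10, total output Q = 20, price P = 85.
Competitive firms price at marginal cost: P = 70, giving Q = 30.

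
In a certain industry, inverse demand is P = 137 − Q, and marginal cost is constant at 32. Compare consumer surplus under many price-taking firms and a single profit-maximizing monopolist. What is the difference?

Competitive firms price at marginal cost: P = 32, giving Q = 105.
CS = ½·(137 − 32)·105 = 5512.5.
The monopolist equates marginal revenue to marginal cost: 137 − 2Q = 32, so Q = 52.5. From demand, P = 84.5.
CS = ½·(137 − 84.5)·52.5 = 1378.125.
Change in consumer surplus: 1378.125 − 5512.5 = −4134.375.

CS falls by 4134.375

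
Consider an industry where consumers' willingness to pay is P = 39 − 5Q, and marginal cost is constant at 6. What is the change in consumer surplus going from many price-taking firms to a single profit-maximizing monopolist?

Consumer surplus falls by 81.675

Under competition P = MC = 6, so Q = (39 − 6)/5 = 6.6.
CS = ½·(39 − 6)·6.6 = 108.9.
Monopoly sets MR = MC: 39 − 10Q = 6 ⇒ Q = 3.3, P = 39 − 5·3.3 = 22.5.
CS = ½·(39 − 22.5)·3.3 = 27.225.
Change in consumer surplus: 27.225 − 108.9 = −81.675.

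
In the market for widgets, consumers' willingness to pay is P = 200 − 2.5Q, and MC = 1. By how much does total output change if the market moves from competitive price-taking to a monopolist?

Total output falls by 39.8

Competitive firms price at marginal cost: P = 1, giving Q = 79.6.
Monopoly sets MR = MC: 200 − 5Q = 1 ⇒ Q = 39.8, P = 200 − 2.5·39.8 = 100.5.
Change in total output: 39.8 − 79.6 = −39.8.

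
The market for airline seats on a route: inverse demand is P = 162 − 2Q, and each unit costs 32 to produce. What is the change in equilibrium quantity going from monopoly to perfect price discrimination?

Q rises by 32.5

A monopolist chooses Q where MR = MC. MR = 162 − 4Q; setting this equal to 32 gives Q = 32.5 and P = 97.
With perfect price discrimination, output is the efficient level Q = 65 (where demand meets MC), but every buyer pays their willingness to pay: CS = 0 and PS = total surplus.
Change in equilibrium quantity: 65 − 32.5 = 32.5.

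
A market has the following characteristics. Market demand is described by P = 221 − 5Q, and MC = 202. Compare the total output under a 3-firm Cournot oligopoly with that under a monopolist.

Cournot: Q = 2.85; Monopoly: Q = 1.9

Cournot with 3 identical firms: the symmetric best-response condition is 221 − 20q = 202. Each firm produces q = 0.95, total output Q = 2.85, price P = 206.75.
A monopolist chooses Q where MR = MC. MR = 221 − 10Q; setting this equal to 202 gives Q = 1.9 and P = 211.5.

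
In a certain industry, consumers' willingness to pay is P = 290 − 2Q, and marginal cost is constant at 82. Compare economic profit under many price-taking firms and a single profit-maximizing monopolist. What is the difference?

Economic profit rises by 5408

Perfect competition: P = MC = 82, so 290 − 2Q = 82 and Q = 104.
Profit = (82 − 82)·104 = 0.
A monopolist chooses Q where MR = MC. MR = 290 − 4Q; setting this equal to 82 gives Q = 52 and P = 186.
Profit = (186 − 82)·52 = 5408.
Change in economic profit: 5408 − 0 = 5408.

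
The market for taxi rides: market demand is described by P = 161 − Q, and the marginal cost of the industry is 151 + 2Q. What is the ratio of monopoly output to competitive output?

Q_m/Q_c = 0.75

The monopolist equates marginal revenue to marginal cost: 161 − 2Q = 151 + 2Q, so Q = 2.5. From demand, P = 158.5.
Competitive equilibrium sets price equal to marginal cost: 161 − Q = 151 + 2Q, so Q = 10/3 and P = 473/3.
Ratio Q_m/Q_c = 2.5/(10/3) = 0.75.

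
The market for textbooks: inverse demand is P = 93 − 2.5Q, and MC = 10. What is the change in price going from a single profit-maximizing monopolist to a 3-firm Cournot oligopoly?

Monopoly sets MR = MC: 93 − 5Q = 10 ⇒ Q = 16.6, P = 93 − 2.5·16.6 = 51.5.
In a 3-firm Cournot equilibrium, symmetry and the first-order condition give q = (93 − 10)/(10) = 8.3. So Q = 24.9 and P = 30.75.
Change in price: 30.75 − 51.5 = −20.75.

Price falls by 20.75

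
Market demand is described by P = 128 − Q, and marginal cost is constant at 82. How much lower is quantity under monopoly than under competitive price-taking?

Quantity falls by 23

Perfect competition: P = MC = 82, so 128 − Q = 82 and Q = 46.
Monopoly sets MR = MC: 128 − 2Q = 82 ⇒ Q = 23, P = 128 − 23 = 105.
Change in quantity: 23 − 46 = −23.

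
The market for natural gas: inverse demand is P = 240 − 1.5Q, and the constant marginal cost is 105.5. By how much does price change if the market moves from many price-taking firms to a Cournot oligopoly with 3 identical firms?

Under competition P = MC = 105.5, so Q = (240 − 105.5)/1.5 = 269/3.
In a 3-firm Cournot equilibrium, symmetry and the first-order condition give q = (240 − 105.5)/(6) = 269/12. So Q = 67.25 and P = 139.125.
Change in price: 139.125 − 105.5 = 33.625.

P rises by 33.625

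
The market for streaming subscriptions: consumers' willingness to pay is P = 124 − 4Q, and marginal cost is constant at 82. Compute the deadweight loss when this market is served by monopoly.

Competitive firms price at marginal cost: P = 82, giving Q = 10.5.
Monopoly sets MR = MC: 124 − 8Q = 82 ⇒ Q = 5.25, P = 124 − 4·5.25 = 103.
DWL is the triangle between Q = 5.25 and Q = 10.5: ½·(10.5 − 5.25)·(103 − 82) = 55.125.

DWL = 55.125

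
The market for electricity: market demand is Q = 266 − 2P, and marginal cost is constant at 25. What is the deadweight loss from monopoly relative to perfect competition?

Inverting demand: P = 133 − 0.5Q.
Perfect competition: P = MC = 25, so 133 − 0.5Q = 25 and Q = 216.
The monopolist equates marginal revenue to marginal cost: 133 − Q = 25, so Q = 108. From demand, P = 79.
DWL is the triangle between Q = 108 and Q = 216: ½·(216 − 108)·(79 − 25) = 2916.

DWL = 2916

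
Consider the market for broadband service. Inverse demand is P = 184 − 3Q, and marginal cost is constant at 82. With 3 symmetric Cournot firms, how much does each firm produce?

q_i = 8.5

With 3 symmetric Cournot firms, each firm's FOC gives 184 − 12q = 82, so q = 8.5, Q = 3·8.5 = 25.5, and P = 107.5.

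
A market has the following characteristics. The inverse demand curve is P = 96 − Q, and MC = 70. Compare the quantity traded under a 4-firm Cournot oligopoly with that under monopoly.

With 4 symmetric Cournot firms, each firm's FOC gives 96 − 5q = 70, so q = 5.2, Q = 4·5.2 = 20.8, and P = 75.2.
The monopolist equates marginal revenue to marginal cost: 96 − 2Q = 70, so Q = 13. From demand, P = 83.

Cournot: Q = 20.8; Monopoly: Q = 13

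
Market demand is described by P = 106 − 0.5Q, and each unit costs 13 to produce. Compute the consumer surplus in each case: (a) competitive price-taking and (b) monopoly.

Competition: CS = 8649; Monopoly: CS = 2162.25

Perfect competition: P = MC = 13, so 106 − 0.5Q = 13 and Q = 186.
CS = ½·(106 − 13)·186 = 8649.
A monopolist chooses Q where MR = MC. MR = 106 − Q; setting this equal to 13 gives Q = 93 and P = 59.5.
CS = ½·(106 − 59.5)·93 = 2162.25.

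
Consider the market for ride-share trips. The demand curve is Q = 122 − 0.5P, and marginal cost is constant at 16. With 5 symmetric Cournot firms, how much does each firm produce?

q_i = 19

Inverting demand: P = 244 − 2Q.
In a 5-firm Cournot equilibrium, symmetry and the first-order condition give q = (244 − 16)/(12) = 19. So Q = 95 and P = 54.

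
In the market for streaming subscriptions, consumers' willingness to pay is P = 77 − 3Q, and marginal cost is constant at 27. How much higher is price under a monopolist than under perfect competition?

Competitive firms price at marginal cost: P = 27, giving Q = 50/3.
Monopoly sets MR = MC: 77 − 6Q = 27 ⇒ Q = 25/3, P = 77 − 3·25/3 = 52.
Change in price: 52 − 27 = 25.

P rises by 25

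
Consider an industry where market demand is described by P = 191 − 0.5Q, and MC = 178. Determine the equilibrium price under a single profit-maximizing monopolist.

P = 184.5

The monopolist equates marginal revenue to marginal cost: 191 − Q = 178, so Q = 13. From demand, P = 184.5.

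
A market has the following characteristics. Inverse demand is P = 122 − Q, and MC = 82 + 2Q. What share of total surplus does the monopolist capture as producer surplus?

The monopolist equates marginal revenue to marginal cost: 122 − 2Q = 82 + 2Q, so Q = 10. From demand, P = 112.
CS = ½·(122 − 112)·10 = 50.
PS = P·Q − VC(Q) = 112·10 − (82·10 + ½·2·10²) = 200.
Share captured = PS/TS = 200/250 = 0.8.

PS/TS = 0.8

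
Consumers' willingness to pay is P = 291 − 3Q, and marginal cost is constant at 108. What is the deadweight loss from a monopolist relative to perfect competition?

DWL = 1395.375

Competitive firms price at marginal cost: P = 108, giving Q = 61.
Monopoly sets MR = MC: 291 − 6Q = 108 ⇒ Q = 30.5, P = 291 − 3·30.5 = 199.5.
DWL is the triangle between Q = 30.5 and Q = 61: ½·(61 − 30.5)·(199.5 − 108) = 1395.375.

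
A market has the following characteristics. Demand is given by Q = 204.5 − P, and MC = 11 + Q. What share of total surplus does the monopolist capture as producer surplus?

Inverting demand: P = 204.5 − Q.
A monopolist chooses Q where MR = MC. MR = 204.5 − 2Q; setting this equal to 11 + Q gives Q = 64.5 and P = 140.
CS = ½·(204.5 − 140)·64.5 = 2080.125.
PS = P·Q − VC(Q) = 140·64.5 − (11·64.5 + ½·1·64.5²) = 6240.375.
Share captured = PS/TS = 6240.375/8320.5 = 0.75.

PS/TS = 0.75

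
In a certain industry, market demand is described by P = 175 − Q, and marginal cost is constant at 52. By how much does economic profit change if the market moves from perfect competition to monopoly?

π rises by 3782.25

Under competition P = MC = 52, so Q = (175 − 52)/1 = 123.
Profit = (52 − 52)·123 = 0.
Monopoly sets MR = MC: 175 − 2Q = 52 ⇒ Q = 61.5, P = 175 − 61.5 = 113.5.
Profit = (113.5 − 52)·61.5 = 3782.25.
Change in economic profit: 3782.25 − 0 = 3782.25.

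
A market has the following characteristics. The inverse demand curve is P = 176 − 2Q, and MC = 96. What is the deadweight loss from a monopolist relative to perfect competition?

DWL = 400

Competitive firms price at marginal cost: P = 96, giving Q = 40.
A monopolist chooses Q where MR = MC. MR = 176 − 4Q; setting this equal to 96 gives Q = 20 and P = 136.
DWL is the triangle between Q = 20 and Q = 40: ½·(40 − 20)·(136 − 96) = 400.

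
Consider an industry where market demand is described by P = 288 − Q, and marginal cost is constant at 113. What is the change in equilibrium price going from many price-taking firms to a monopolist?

Perfect competition: P = MC = 113, so 288 − Q = 113 and Q = 175.
A monopolist chooses Q where MR = MC. MR = 288 − 2Q; setting this equal to 113 gives Q = 87.5 and P = 200.5.
Change in equilibrium price: 200.5 − 113 = 87.5.

P rises by 87.5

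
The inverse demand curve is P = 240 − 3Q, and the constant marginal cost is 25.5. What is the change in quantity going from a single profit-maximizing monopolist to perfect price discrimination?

Q rises by 35.75

The monopolist equates marginal revenue to marginal cost: 240 − 6Q = 25.5, so Q = 35.75. From demand, P = 132.75.
Under first-degree price discrimination the firm charges each unit its demand price and produces up to where P = MC, i.e. Q = 71.5. Consumer surplus is zero; producer surplus equals total surplus.
Change in quantity: 71.5 − 35.75 = 35.75.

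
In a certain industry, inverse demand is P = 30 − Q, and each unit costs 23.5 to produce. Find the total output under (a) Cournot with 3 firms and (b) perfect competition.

In a 3-firm Cournot equilibrium, symmetry and the first-order condition give q = (30 − 23.5)/(4) = 1.625. So Q = 4.875 and P = 25.125.
Competitive firms price at marginal cost: P = 23.5, giving Q = 6.5.

Cournot: Q = 4.875; Competition: Q = 6.5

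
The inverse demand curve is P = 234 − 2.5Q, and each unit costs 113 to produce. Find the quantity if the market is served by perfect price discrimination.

A perfectly discriminating monopolist sells every unit with P(Q) ≥ MC(Q), so output equals the competitive quantity Q = 48.4. Each buyer pays their reservation price, so CS = 0 and the firm captures all surplus.

Q = 48.4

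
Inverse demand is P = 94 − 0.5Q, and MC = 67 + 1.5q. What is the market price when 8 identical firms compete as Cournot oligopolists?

P = 76

Cournot with 8 identical firms: the symmetric best-response condition is 94 − 4.5q = 67 + 1.5q. Each firm produces q = 4.5, total output Q = 36, price P = 76.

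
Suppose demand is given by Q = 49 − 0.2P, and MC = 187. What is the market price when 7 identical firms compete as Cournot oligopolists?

Inverting demand: P = 245 − 5Q.
With 7 symmetric Cournot firms, each firm's FOC gives 245 − 40q = 187, so q = 1.45, Q = 7·1.45 = 10.15, and P = 194.25.

P = 194.25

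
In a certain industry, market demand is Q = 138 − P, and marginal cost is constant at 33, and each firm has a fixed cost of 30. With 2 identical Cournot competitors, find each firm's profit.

Inverting demand: P = 138 − Q.
With 2 symmetric Cournot firms, each firm's FOC gives 138 − 3q = 33, so q = 35, Q = 2·35 = 70, and P = 68.
Each firm's profit = (68 − 33)·35 − 30 = 1195.

π_i = 1195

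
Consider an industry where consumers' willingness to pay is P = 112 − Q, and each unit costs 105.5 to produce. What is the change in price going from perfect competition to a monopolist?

P rises by 3.25

Competitive firms price at marginal cost: P = 105.5, giving Q = 6.5.
The monopolist equates marginal revenue to marginal cost: 112 − 2Q = 105.5, so Q = 3.25. From demand, P = 108.75.
Change in price: 108.75 − 105.5 = 3.25.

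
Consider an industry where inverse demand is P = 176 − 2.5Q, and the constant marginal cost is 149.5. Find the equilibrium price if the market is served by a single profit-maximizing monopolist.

Monopoly sets MR = MC: 176 − 5Q = 149.5 ⇒ Q = 5.3, P = 176 − 2.5·5.3 = 162.75.

P = 162.75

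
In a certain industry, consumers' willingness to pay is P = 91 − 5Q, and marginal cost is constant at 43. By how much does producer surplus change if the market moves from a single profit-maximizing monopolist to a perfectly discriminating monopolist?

Monopoly sets MR = MC: 91 − 10Q = 43 ⇒ Q = 4.8, P = 91 − 5·4.8 = 67.
PS = (67 − 43)·4.8 = 115.2.
Under first-degree price discrimination the firm charges each unit its demand price and produces up to where P = MC, i.e. Q = 9.6. Consumer surplus is zero; producer surplus equals total surplus.
PS = ½·(91 − 43)·9.6 = 230.4.
Change in producer surplus: 230.4 − 115.2 = 115.2.

Producer surplus rises by 115.2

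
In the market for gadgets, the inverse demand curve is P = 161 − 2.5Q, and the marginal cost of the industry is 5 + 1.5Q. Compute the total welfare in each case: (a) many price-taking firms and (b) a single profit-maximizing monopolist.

Competition: TS = 3042; Monopoly: TS = 2592

Competitive equilibrium sets price equal to marginal cost: 161 − 2.5Q = 5 + 1.5Q, so Q = 39 and P = 63.5.
CS = ½·(161 − 63.5)·39 = 1901.25; PS = (63.5·39 − 5·39 − ½·1.5·39²) = 1140.75; TS = 3042.
Monopoly sets MR = MC: 161 − 5Q = 5 + 1.5Q ⇒ Q = 24, P = 161 − 2.5·24 = 101.
CS = ½·(161 − 101)·24 = 720; PS = (101·24 − 5·24 − ½·1.5·24²) = 1872; TS = 2592.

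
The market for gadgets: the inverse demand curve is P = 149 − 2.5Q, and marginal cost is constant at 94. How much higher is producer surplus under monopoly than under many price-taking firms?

Producer surplus rises by 302.5

Perfect competition: P = MC = 94, so 149 − 2.5Q = 94 and Q = 22.
PS = (94 − 94)·22 = 0.
A monopolist chooses Q where MR = MC. MR = 149 − 5Q; setting this equal to 94 gives Q = 11 and P = 121.5.
PS = (121.5 − 94)·11 = 302.5.
Change in producer surplus: 302.5 − 0 = 302.5.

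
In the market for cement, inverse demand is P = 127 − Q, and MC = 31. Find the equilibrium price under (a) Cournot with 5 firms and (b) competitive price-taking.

Cournot: P = 47; Competition: P = 31

Cournot with 5 identical firms: the symmetric best-response condition is 127 − 6q = 31. Each firm produces q = 16, total output Q = 80, price P = 47.
Perfect competition: P = MC = 31, so 127 − Q = 31 and Q = 96.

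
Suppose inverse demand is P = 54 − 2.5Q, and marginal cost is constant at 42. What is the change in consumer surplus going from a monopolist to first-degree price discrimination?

Consumer surplus falls by 7.2

Monopoly sets MR = MC: 54 − 5Q = 42 ⇒ Q = 2.4, P = 54 − 2.5·2.4 = 48.
CS = ½·(54 − 48)·2.4 = 7.2.
A perfectly discriminating monopolist sells every unit with P(Q) ≥ MC(Q), so output equals the competitive quantity Q = 4.8. Each buyer pays their reservation price, so CS = 0 and the firm captures all surplus.
CS = 0.
Change in consumer surplus: 0 − 7.2 = −7.2.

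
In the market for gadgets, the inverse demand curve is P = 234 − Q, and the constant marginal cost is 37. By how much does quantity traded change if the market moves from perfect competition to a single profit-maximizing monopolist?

Competitive firms price at marginal cost: P = 37, giving Q = 197.
Monopoly sets MR = MC: 234 − 2Q = 37 ⇒ Q = 98.5, P = 234 − 98.5 = 135.5.
Change in quantity traded: 98.5 − 197 = −98.5.

Q falls by 98.5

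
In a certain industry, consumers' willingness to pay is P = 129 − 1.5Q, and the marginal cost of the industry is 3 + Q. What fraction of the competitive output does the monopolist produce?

Q_m/Q_c = 0.625

The monopolist equates marginal revenue to marginal cost: 129 − 3Q = 3 + Q, so Q = 31.5. From demand, P = 81.75.
Competitive equilibrium sets price equal to marginal cost: 129 − 1.5Q = 3 + Q, so Q = 50.4 and P = 53.4.
Ratio Q_m/Q_c = 31.5/50.4 = 0.625.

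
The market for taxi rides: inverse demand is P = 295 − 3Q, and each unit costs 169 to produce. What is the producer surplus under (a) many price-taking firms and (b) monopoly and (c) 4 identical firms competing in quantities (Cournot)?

Competitive firms price at marginal cost: P = 169, giving Q = 42.
PS = (169 − 169)·42 = 0.
The monopolist equates marginal revenue to marginal cost: 295 − 6Q = 169, so Q = 21. From demand, P = 232.
PS = (232 − 169)·21 = 1323.
Cournot with 4 identical firms: the symmetric best-response condition is 295 − 15q = 169. Each firm produces q = 8.4, total output Q = 33.6, price P = 194.2.
PS = (194.2 − 169)·33.6 = 846.72.

Competition: PS = 0; Monopoly: PS = 1323; Cournot: PS = 846.72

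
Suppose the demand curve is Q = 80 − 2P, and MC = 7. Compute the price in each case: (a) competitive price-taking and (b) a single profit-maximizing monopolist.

Competition: P = 7; Monopoly: P = 23.5

Inverting demand: P = 40 − 0.5Q.
Under competition P = MC = 7, so Q = (40 − 7)/0.5 = 66.
The monopolist equates marginal revenue to marginal cost: 40 − Q = 7, so Q = 33. From demand, P = 23.5.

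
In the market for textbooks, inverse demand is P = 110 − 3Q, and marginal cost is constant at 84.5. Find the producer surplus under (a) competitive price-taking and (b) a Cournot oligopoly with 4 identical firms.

Perfect competition: P = MC = 84.5, so 110 − 3Q = 84.5 and Q = 8.5.
PS = (84.5 − 84.5)·8.5 = 0.
In a 4-firm Cournot equilibrium, symmetry and the first-order condition give q = (110 − 84.5)/(15) = 1.7. So Q = 6.8 and P = 89.6.
PS = (89.6 − 84.5)·6.8 = 34.68.

Competition: PS = 0; Cournot: PS = 34.68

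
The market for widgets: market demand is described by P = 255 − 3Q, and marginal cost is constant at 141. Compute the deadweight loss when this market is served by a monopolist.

DWL = 541.5

Competitive firms price at marginal cost: P = 141, giving Q = 38.
The monopolist equates marginal revenue to marginal cost: 255 − 6Q = 141, so Q = 19. From demand, P = 198.
DWL is the triangle between Q = 19 and Q = 38: ½·(38 − 19)·(198 − 141) = 541.5.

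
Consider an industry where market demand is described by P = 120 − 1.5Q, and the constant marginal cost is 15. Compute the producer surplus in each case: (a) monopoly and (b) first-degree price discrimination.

A monopolist chooses Q where MR = MC. MR = 120 − 3Q; setting this equal to 15 gives Q = 35 and P = 67.5.
PS = (67.5 − 15)·35 = 1837.5.
With perfect price discrimination, output is the efficient level Q = 70 (where demand meets MC), but every buyer pays their willingness to pay: CS = 0 and PS = total surplus.
PS = ½·(120 − 15)·70 = 3675.

Monopoly: PS = 1837.5; Perfect PD: PS = 3675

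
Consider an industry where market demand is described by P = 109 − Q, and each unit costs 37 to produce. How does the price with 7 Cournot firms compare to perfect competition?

With 7 symmetric Cournot firms, each firm's FOC gives 109 − 8q = 37, so q = 9, Q = 7·9 = 63, and P = 46.
Under competition P = MC = 37, so Q = (109 − 37)/1 = 72.

Cournot: P = 46; Competition: P = 37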